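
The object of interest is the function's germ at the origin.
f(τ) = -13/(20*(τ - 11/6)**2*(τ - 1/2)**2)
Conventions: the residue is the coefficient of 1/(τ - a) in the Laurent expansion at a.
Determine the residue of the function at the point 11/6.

At the order-2 pole 11/6 set g(τ) = (τ - (11/6))^2*f(τ) = -13/(20*(τ - 1/2)**2).
Order-2 pole: residue = g'(a); g'(11/6) = 351/640, so the residue is 351/640.

The residue is 351/640.


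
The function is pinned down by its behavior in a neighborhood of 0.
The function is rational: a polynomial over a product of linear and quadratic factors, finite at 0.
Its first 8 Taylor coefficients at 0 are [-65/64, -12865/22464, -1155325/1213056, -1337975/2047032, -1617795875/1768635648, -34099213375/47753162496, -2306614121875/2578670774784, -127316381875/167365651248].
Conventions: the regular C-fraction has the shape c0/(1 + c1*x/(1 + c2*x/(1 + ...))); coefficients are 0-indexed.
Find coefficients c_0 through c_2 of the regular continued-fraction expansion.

Taylor coefficients (read off): a_0 = -65/64, a_1 = -12865/22464, a_2 = -1155325/1213056.
c0 = a_0 = -65/64. Peel one level at a time: if S = 1 + c*x/S' with S'(0) = 1, then c is the x-coefficient of S and S' = c*x/(S - 1).
S_1 = c0/f = 1 + (-2573/4563)*x + (-955901/1542294)*x^2 + ...; c1 = -2573/4563.
S_2 = c1*x/(S_1 - 1) = 1 + (-955901/869674)*x + ...; c2 = -955901/869674.

The regular C-fraction coefficients are [-65/64, -2573/4563, -955901/869674].


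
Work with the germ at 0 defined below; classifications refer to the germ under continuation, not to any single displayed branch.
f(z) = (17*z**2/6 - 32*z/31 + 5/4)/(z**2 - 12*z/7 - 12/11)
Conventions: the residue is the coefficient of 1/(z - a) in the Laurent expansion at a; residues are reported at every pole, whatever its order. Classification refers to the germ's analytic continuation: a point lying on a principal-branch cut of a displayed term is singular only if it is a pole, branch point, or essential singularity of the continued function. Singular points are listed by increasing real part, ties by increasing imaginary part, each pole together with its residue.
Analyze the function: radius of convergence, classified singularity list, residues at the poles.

Denominator factor (z**2 - 12*z/7 - 12/11): discriminant 3936/539, real irrational roots 6/7 + (2/77)*sqrt(2706) and 6/7 - (2/77)*sqrt(2706); poles of order 1, moduli 6/7 + (2/77)*sqrt(2706) and -6/7 + (2/77)*sqrt(2706).
The radius of convergence is the smallest modulus among the singular points: -6/7 + (2/77)*sqrt(2706).
The factor z**2 - 12*z/7 - 12/11 splits as (z - a)(z - a') with a = 6/7 - (2/77)*sqrt(2706), a' = 6/7 + (2/77)*sqrt(2706). At the order-1 pole a set g(z) = (z - a)*f(z) = [17*z**2/6 - 32*z/31 + 5/4] / (z - a').
Simple pole: residue = g(a) at a = 6/7 - (2/77)*sqrt(2706), which is 415/217 - (509249/9395232)*sqrt(2706).
The factor z**2 - 12*z/7 - 12/11 splits as (z - a)(z - a') with a = 6/7 + (2/77)*sqrt(2706), a' = 6/7 - (2/77)*sqrt(2706). At the order-1 pole a set g(z) = (z - a)*f(z) = [17*z**2/6 - 32*z/31 + 5/4] / (z - a').
Simple pole: residue = g(a) at a = 6/7 + (2/77)*sqrt(2706), which is 415/217 + (509249/9395232)*sqrt(2706).
List the singular points by increasing real part (a conjugate pair: the negative imaginary part first).

Radius of convergence at 0: -6/7 + (2/77)*sqrt(2706).
At 6/7 - (2/77)*sqrt(2706): a pole of order 1; residue 415/217 - (509249/9395232)*sqrt(2706).
At 6/7 + (2/77)*sqrt(2706): a pole of order 1; residue 415/217 + (509249/9395232)*sqrt(2706).


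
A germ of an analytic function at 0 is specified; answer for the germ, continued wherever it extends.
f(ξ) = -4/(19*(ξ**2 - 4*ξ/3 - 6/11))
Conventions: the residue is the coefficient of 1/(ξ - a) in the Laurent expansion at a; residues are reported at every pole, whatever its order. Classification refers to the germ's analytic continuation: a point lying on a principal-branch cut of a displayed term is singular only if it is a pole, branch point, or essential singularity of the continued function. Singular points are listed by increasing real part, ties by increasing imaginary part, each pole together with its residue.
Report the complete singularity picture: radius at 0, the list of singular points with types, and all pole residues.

Radius of convergence at 0: -2/3 + (7/33)*sqrt(22).
At 2/3 - (7/33)*sqrt(22): a pole of order 1; residue (3/133)*sqrt(22).
At 2/3 + (7/33)*sqrt(22): a pole of order 1; residue -(3/133)*sqrt(22).

Denominator factor (ξ**2 - 4*ξ/3 - 6/11): discriminant 392/99, real irrational roots 2/3 + (7/33)*sqrt(22) and 2/3 - (7/33)*sqrt(22); poles of order 1, moduli 2/3 + (7/33)*sqrt(22) and -2/3 + (7/33)*sqrt(22).
The radius of convergence is the smallest modulus among the singular points: -2/3 + (7/33)*sqrt(22).
The factor ξ**2 - 4*ξ/3 - 6/11 splits as (ξ - a)(ξ - a') with a = 2/3 - (7/33)*sqrt(22), a' = 2/3 + (7/33)*sqrt(22). At the order-1 pole a set g(ξ) = (ξ - a)*f(ξ) = [-4/19] / (ξ - a').
Simple pole: residue = g(a) at a = 2/3 - (7/33)*sqrt(22), which is (3/133)*sqrt(22).
The factor ξ**2 - 4*ξ/3 - 6/11 splits as (ξ - a)(ξ - a') with a = 2/3 + (7/33)*sqrt(22), a' = 2/3 - (7/33)*sqrt(22). At the order-1 pole a set g(ξ) = (ξ - a)*f(ξ) = [-4/19] / (ξ - a').
Simple pole: residue = g(a) at a = 2/3 + (7/33)*sqrt(22), which is -(3/133)*sqrt(22).
List the singular points by increasing real part (a conjugate pair: the negative imaginary part first).


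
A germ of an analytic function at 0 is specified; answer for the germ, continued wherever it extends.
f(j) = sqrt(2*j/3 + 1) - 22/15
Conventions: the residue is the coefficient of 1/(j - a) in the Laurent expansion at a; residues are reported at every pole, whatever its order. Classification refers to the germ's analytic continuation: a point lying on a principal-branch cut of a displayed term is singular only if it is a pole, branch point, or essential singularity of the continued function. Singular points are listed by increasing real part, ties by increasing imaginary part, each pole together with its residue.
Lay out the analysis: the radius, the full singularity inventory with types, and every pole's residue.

Radius of convergence at 0: 3/2.
At -3/2: an algebraic (square-root) branch point.

Branch term (1)*sqrt(1 - j/(-3/2)): its argument vanishes at j = -3/2, a square-root branch point, modulus 3/2.
The radius of convergence is the smallest modulus among the singular points: 3/2.


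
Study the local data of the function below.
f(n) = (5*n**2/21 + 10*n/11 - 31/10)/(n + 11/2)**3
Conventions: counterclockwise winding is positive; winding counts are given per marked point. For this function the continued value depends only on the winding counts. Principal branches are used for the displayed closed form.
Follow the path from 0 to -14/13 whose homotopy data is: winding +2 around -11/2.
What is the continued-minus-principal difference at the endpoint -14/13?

The function is rational, hence single-valued: continuing it around any pole returns the same value, so the difference is 0.

Continued minus principal equals 0.


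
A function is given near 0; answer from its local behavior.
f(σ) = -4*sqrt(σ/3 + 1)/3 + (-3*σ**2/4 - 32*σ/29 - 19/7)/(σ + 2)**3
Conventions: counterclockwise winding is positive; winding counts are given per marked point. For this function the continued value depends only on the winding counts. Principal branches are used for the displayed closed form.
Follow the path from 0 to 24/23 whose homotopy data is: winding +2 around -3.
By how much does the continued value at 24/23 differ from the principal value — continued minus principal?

The rational part is single-valued and drops out of the difference; each branch term changes only by its own monodromy.
(-4/3)*sqrt(1 - σ/(-3)): winding +2 is even, the square root returns to the same sheet, contribution 0.
Summing the contributions at σ = 24/23 gives 0.

Continued minus principal equals 0.


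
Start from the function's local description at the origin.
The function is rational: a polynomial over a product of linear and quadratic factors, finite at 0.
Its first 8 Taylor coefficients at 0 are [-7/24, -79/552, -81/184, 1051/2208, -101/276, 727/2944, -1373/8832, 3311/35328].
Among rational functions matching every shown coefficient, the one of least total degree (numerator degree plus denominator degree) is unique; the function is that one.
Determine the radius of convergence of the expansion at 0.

The radius of convergence is 2.

No rational of total degree below 4 reproduces all 8 coefficients; solving the [2/2] Pade equations on them gives f(k) = (-21*k**2/8 - 40*k/23 - 7/6)/(k + 2)**2, whose expansion matches every shown term.
Denominator factor (k + 2)^2: pole of order 2 at -2, modulus 2.
The radius of convergence is the smallest modulus among the singular points: 2.


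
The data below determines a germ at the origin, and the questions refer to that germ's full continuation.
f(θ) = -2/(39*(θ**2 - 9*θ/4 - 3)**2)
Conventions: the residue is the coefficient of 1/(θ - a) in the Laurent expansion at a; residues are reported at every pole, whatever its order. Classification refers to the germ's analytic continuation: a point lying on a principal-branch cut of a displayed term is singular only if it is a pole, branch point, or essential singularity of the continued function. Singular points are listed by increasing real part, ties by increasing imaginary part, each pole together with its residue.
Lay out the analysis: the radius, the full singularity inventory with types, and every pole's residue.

Denominator factor (θ**2 - 9*θ/4 - 3)^2: discriminant 273/16, real irrational roots 9/8 + (1/8)*sqrt(273) and 9/8 - (1/8)*sqrt(273); poles of order 2, moduli 9/8 + (1/8)*sqrt(273) and -9/8 + (1/8)*sqrt(273).
The radius of convergence is the smallest modulus among the singular points: -9/8 + (1/8)*sqrt(273).
The factor θ**2 - 9*θ/4 - 3 splits as (θ - a)(θ - a') with a = 9/8 - (1/8)*sqrt(273), a' = 9/8 + (1/8)*sqrt(273). At the order-2 pole a set g(θ) = (θ - a)^2*f(θ) = [-2/39] / (θ - a')^2.
Order-2 pole: residue = g'(a); g'(9/8 - (1/8)*sqrt(273)) = -(256/2906631)*sqrt(273), so the residue is -(256/2906631)*sqrt(273).
The factor θ**2 - 9*θ/4 - 3 splits as (θ - a)(θ - a') with a = 9/8 + (1/8)*sqrt(273), a' = 9/8 - (1/8)*sqrt(273). At the order-2 pole a set g(θ) = (θ - a)^2*f(θ) = [-2/39] / (θ - a')^2.
Order-2 pole: residue = g'(a); g'(9/8 + (1/8)*sqrt(273)) = (256/2906631)*sqrt(273), so the residue is (256/2906631)*sqrt(273).
List the singular points by increasing real part (a conjugate pair: the negative imaginary part first).

Radius of convergence at 0: -9/8 + (1/8)*sqrt(273).
At 9/8 - (1/8)*sqrt(273): a pole of order 2; residue -(256/2906631)*sqrt(273).
At 9/8 + (1/8)*sqrt(273): a pole of order 2; residue (256/2906631)*sqrt(273).


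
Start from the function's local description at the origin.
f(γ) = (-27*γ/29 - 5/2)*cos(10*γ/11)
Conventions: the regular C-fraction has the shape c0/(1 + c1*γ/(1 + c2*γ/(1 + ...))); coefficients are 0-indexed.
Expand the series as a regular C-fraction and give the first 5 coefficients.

The regular C-fraction coefficients are [-5/2, -54/145, 702043/473715, -3625/3267, -163125/702043].

Taylor coefficients (expand at 0): a_0 = -5/2, a_1 = -27/29, a_2 = 125/121, a_3 = 1350/3509, a_4 = -3125/43923.
c0 = a_0 = -5/2. Peel one level at a time: if S = 1 + c*γ/S' with S'(0) = 1, then c is the γ-coefficient of S and S' = c*γ/(S - 1).
S_1 = c0/f = 1 + (-54/145)*γ + (1404086/2544025)*γ^2 + ...; c1 = -54/145.
S_2 = c1*γ/(S_1 - 1) = 1 + (702043/473715)*γ + (17551075/10673289)*γ^2 + ...; c2 = 702043/473715.
S_3 = c2*γ/(S_2 - 1) = 1 + (-3625/3267)*γ + (-65703125/254841609)*γ^2 + ...; c3 = -3625/3267.
S_4 = c3*γ/(S_3 - 1) = 1 + (-163125/702043)*γ + ...; c4 = -163125/702043.


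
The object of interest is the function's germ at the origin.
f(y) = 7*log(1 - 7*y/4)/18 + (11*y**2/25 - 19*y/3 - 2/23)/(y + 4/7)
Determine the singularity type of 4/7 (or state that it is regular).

The term (7/18)*log(1 - y/(4/7)) has argument 1 - 4/7/(4/7) = 0 at 4/7: a logarithmic (infinitely-sheeted) branch point; the remaining terms are analytic or single-valued there.

The point is a logarithmic branch point.


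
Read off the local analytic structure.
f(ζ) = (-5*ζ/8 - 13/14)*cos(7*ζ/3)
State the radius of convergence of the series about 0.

The factor cos(7*ζ/3) is entire and contributes no finite singular point.
The polynomial part has no poles.
No finite singular points: the Taylor series at 0 converges everywhere.

The radius of convergence is infinite.


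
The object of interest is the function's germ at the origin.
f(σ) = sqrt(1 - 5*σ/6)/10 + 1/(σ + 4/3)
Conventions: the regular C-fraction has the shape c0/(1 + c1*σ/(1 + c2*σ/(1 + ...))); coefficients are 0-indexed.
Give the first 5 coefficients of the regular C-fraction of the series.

Taylor coefficients (expand at 0): a_0 = 17/20, a_1 = -29/48, a_2 = 119/288, a_3 = -553/1728, a_4 = 78107/331776.
c0 = a_0 = 17/20. Peel one level at a time: if S = 1 + c*σ/S' with S'(0) = 1, then c is the σ-coefficient of S and S' = c*σ/(S - 1).
S_1 = c0/f = 1 + (145/204)*σ + (265/13872)*σ^2 + ...; c1 = 145/204.
S_2 = c1*σ/(S_1 - 1) = 1 + (-53/1972)*σ + (-469/7569)*σ^2 + ...; c2 = -53/1972.
S_3 = c2*σ/(S_2 - 1) = 1 + (-31892/13833)*σ + (69286645/14561856)*σ^2 + ...; c3 = -31892/13833.
S_4 = c3*σ/(S_3 - 1) = 1 + (118194865/57270528)*σ + ...; c4 = 118194865/57270528.

The regular C-fraction coefficients are [17/20, 145/204, -53/1972, -31892/13833, 118194865/57270528].


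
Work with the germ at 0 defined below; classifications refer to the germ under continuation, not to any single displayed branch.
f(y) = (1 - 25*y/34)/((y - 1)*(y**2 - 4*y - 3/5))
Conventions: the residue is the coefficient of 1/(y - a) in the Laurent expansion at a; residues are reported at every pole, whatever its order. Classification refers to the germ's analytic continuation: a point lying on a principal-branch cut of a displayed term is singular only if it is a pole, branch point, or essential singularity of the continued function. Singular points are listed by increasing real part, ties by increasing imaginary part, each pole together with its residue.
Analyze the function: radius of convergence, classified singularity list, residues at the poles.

Radius of convergence at 0: -2 + (1/5)*sqrt(115).
At 2 - (1/5)*sqrt(115): a pole of order 1; residue 5/136 + (55/3128)*sqrt(115).
At 1: a pole of order 1; residue -5/68.
At 2 + (1/5)*sqrt(115): a pole of order 1; residue 5/136 - (55/3128)*sqrt(115).

Denominator factor (y**2 - 4*y - 3/5): discriminant 92/5, real irrational roots 2 + (1/5)*sqrt(115) and 2 - (1/5)*sqrt(115); poles of order 1, moduli 2 + (1/5)*sqrt(115) and -2 + (1/5)*sqrt(115).
Denominator factor (y - 1): pole of order 1 at 1, modulus 1.
The radius of convergence is the smallest modulus among the singular points: -2 + (1/5)*sqrt(115).
The factor y**2 - 4*y - 3/5 splits as (y - a)(y - a') with a = 2 - (1/5)*sqrt(115), a' = 2 + (1/5)*sqrt(115). At the order-1 pole a set g(y) = (y - a)*f(y) = [(1 - 25*y/34)/(y - 1)] / (y - a').
Simple pole: residue = g(a) at a = 2 - (1/5)*sqrt(115), which is 5/136 + (55/3128)*sqrt(115).
At the order-1 pole 1 set g(y) = (y - (1))*f(y) = (1 - 25*y/34)/(y**2 - 4*y - 3/5).
Simple pole: residue = g(a) at a = 1, which is -5/68.
The factor y**2 - 4*y - 3/5 splits as (y - a)(y - a') with a = 2 + (1/5)*sqrt(115), a' = 2 - (1/5)*sqrt(115). At the order-1 pole a set g(y) = (y - a)*f(y) = [(1 - 25*y/34)/(y - 1)] / (y - a').
Simple pole: residue = g(a) at a = 2 + (1/5)*sqrt(115), which is 5/136 - (55/3128)*sqrt(115).
List the singular points by increasing real part (a conjugate pair: the negative imaginary part first).


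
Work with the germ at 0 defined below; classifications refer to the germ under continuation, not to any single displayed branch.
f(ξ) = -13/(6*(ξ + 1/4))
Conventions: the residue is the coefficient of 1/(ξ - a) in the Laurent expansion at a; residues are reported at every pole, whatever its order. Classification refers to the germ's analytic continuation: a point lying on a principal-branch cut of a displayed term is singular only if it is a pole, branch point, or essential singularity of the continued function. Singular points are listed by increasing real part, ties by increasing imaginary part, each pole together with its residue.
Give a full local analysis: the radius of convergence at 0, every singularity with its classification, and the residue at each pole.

Radius of convergence at 0: 1/4.
At -1/4: a pole of order 1; residue -13/6.

Denominator factor (ξ + 1/4): pole of order 1 at -1/4, modulus 1/4.
The radius of convergence is the smallest modulus among the singular points: 1/4.
At the order-1 pole -1/4 set g(ξ) = (ξ - (-1/4))*f(ξ) = -13/6.
Simple pole: residue = g(a) at a = -1/4, which is -13/6.


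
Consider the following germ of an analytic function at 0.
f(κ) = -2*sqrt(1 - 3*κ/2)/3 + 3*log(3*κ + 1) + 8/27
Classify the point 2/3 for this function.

The point is an algebraic (square-root) branch point.

The term (-2/3)*sqrt(1 - κ/(2/3)) has argument 1 - 2/3/(2/3) = 0 at 2/3: a square-root (algebraic, two-sheeted) branch point; the remaining terms are analytic or single-valued there.


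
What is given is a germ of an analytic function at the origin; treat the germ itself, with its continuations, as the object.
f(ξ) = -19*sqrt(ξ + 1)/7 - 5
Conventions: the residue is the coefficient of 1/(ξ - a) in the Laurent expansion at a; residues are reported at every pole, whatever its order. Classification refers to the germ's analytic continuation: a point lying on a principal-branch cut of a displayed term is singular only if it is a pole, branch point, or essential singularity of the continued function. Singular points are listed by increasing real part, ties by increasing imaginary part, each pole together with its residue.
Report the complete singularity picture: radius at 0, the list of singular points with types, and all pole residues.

Radius of convergence at 0: 1.
At -1: an algebraic (square-root) branch point.

Branch term (-19/7)*sqrt(1 - ξ/(-1)): its argument vanishes at ξ = -1, a square-root branch point, modulus 1.
The radius of convergence is the smallest modulus among the singular points: 1.


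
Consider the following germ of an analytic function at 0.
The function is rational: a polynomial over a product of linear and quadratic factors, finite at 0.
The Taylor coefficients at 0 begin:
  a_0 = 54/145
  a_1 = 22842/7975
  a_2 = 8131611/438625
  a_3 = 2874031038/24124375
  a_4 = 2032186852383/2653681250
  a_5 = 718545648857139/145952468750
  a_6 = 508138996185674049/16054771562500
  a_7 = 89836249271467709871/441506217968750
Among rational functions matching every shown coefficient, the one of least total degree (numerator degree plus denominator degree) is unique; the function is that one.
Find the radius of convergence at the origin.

No rational of total degree below 6 reproduces all 8 coefficients; solving the [2/4] Pade equations on them gives f(δ) = (33/29 - 29*δ**2/33)/((δ - 11/6)**2*(δ**2 - 6*δ + 10/11)), whose expansion matches every shown term.
Denominator factor (δ**2 - 6*δ + 10/11): discriminant 356/11, real irrational roots 3 + (1/11)*sqrt(979) and 3 - (1/11)*sqrt(979); poles of order 1, moduli 3 + (1/11)*sqrt(979) and 3 - (1/11)*sqrt(979).
Denominator factor (δ - 11/6)^2: pole of order 2 at 11/6, modulus 11/6.
The radius of convergence is the smallest modulus among the singular points: 3 - (1/11)*sqrt(979).

The radius of convergence is 3 - (1/11)*sqrt(979).


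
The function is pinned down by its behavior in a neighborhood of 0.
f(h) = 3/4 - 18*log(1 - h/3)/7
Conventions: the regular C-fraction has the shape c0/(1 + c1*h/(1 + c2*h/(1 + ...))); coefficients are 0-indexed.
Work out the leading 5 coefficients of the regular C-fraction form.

The regular C-fraction coefficients are [3/4, -8/7, 41/42, 7/738, -65/369].

Taylor coefficients (expand at 0): a_0 = 3/4, a_1 = 6/7, a_2 = 1/7, a_3 = 2/63, a_4 = 1/126.
c0 = a_0 = 3/4. Peel one level at a time: if S = 1 + c*h/S' with S'(0) = 1, then c is the h-coefficient of S and S' = c*h/(S - 1).
S_1 = c0/f = 1 + (-8/7)*h + (164/147)*h^2 + ...; c1 = -8/7.
S_2 = c1*h/(S_1 - 1) = 1 + (41/42)*h + (-1/108)*h^2 + ...; c2 = 41/42.
S_3 = c2*h/(S_2 - 1) = 1 + (7/738)*h + (455/272322)*h^2 + ...; c3 = 7/738.
S_4 = c3*h/(S_3 - 1) = 1 + (-65/369)*h + ...; c4 = -65/369.


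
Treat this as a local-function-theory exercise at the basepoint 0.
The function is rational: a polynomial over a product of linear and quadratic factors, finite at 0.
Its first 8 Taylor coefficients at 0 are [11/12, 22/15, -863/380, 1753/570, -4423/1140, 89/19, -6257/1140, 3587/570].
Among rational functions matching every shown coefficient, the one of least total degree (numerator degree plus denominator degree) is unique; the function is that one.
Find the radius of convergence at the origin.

The radius of convergence is 1.

No rational of total degree below 4 reproduces all 8 coefficients; solving the [2/2] Pade equations on them gives f(u) = (30*u**2/19 + 33*u/10 + 11/12)/(u + 1)**2, whose expansion matches every shown term.
Denominator factor (u + 1)^2: pole of order 2 at -1, modulus 1.
The radius of convergence is the smallest modulus among the singular points: 1.


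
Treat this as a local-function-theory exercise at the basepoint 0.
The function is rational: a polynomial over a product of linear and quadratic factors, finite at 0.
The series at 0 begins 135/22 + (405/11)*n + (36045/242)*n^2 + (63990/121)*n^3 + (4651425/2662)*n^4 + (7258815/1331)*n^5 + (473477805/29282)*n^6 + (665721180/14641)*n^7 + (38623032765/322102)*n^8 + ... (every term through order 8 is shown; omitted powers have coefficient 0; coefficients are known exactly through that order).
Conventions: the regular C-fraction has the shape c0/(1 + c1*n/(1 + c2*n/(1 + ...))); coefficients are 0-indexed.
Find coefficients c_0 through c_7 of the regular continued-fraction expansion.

The regular C-fraction coefficients are [135/22, -6, 43/22, -969/946, -3460/13889, -173720/55879, 175389/69892, 34427/73124].

Taylor coefficients (read off): a_0 = 135/22, a_1 = 405/11, a_2 = 36045/242, a_3 = 63990/121, a_4 = 4651425/2662, a_5 = 7258815/1331, a_6 = 473477805/29282, a_7 = 665721180/14641.
c0 = a_0 = 135/22. Peel one level at a time: if S = 1 + c*n/S' with S'(0) = 1, then c is the n-coefficient of S and S' = c*n/(S - 1).
S_1 = c0/f = 1 + (-6)*n + (129/11)*n^2 + ...; c1 = -6.
S_2 = c1*n/(S_1 - 1) = 1 + (43/22)*n + (969/484)*n^2 + ...; c2 = 43/22.
S_3 = c2*n/(S_2 - 1) = 1 + (-969/946)*n + (-5190/20339)*n^2 + ...; c3 = -969/946.
S_4 = c3*n/(S_3 - 1) = 1 + (-3460/13889)*n + (-80800/104329)*n^2 + ...; c4 = -3460/13889.
S_5 = c4*n/(S_4 - 1) = 1 + (-173720/55879)*n + (233490/29929)*n^2 + ...; c5 = -173720/55879.
S_6 = c5*n/(S_5 - 1) = 1 + (175389/69892)*n + (-192831/163216)*n^2 + ...; c6 = 175389/69892.
S_7 = c6*n/(S_6 - 1) = 1 + (34427/73124)*n + ...; c7 = 34427/73124.


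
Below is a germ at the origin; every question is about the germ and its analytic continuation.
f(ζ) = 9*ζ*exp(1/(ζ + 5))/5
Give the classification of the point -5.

The exponent 1/(ζ - (-5)) has a pole at -5, so exp(1/(ζ - (-5))) takes every nonzero value near it: an essential singularity (not a pole of any order).

The point is an essential singularity.


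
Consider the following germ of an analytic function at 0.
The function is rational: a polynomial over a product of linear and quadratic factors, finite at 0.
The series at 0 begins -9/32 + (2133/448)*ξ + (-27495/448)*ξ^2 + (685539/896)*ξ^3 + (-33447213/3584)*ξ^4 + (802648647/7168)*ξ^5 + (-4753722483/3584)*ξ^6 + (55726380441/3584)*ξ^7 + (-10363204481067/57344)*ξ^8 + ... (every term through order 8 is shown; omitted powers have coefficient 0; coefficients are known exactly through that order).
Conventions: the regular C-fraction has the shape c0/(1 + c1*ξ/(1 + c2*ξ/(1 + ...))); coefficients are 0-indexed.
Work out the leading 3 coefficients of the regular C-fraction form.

The regular C-fraction coefficients are [-9/32, 237/14, -13399/3318].

Taylor coefficients (read off): a_0 = -9/32, a_1 = 2133/448, a_2 = -27495/448.
c0 = a_0 = -9/32. Peel one level at a time: if S = 1 + c*ξ/S' with S'(0) = 1, then c is the ξ-coefficient of S and S' = c*ξ/(S - 1).
S_1 = c0/f = 1 + (237/14)*ξ + (13399/196)*ξ^2 + ...; c1 = 237/14.
S_2 = c1*ξ/(S_1 - 1) = 1 + (-13399/3318)*ξ + ...; c2 = -13399/3318.


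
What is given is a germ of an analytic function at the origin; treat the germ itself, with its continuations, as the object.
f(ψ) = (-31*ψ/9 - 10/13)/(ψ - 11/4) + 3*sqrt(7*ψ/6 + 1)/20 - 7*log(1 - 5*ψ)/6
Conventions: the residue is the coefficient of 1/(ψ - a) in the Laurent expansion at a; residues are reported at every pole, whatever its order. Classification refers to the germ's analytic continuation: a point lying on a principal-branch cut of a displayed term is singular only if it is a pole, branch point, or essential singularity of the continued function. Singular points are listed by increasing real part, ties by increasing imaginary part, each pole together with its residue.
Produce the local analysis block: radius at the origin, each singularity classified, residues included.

Radius of convergence at 0: 1/5.
At -6/7: an algebraic (square-root) branch point.
At 1/5: a logarithmic branch point.
At 11/4: a pole of order 1; residue -4793/468.

Denominator factor (ψ - 11/4): pole of order 1 at 11/4, modulus 11/4.
Branch term (3/20)*sqrt(1 - ψ/(-6/7)): its argument vanishes at ψ = -6/7, a square-root branch point, modulus 6/7.
Branch term (-7/6)*log(1 - ψ/(1/5)): its argument vanishes at ψ = 1/5, a logarithmic branch point, modulus 1/5.
The radius of convergence is the smallest modulus among the singular points: 1/5.
The branch terms are analytic at 11/4 and contribute nothing to the residue; only the rational part matters.
At the order-1 pole 11/4 set g(ψ) = (ψ - (11/4))*(rational part) = -31*ψ/9 - 10/13.
Simple pole: residue = g(a) at a = 11/4, which is -4793/468.
List the singular points by increasing real part (a conjugate pair: the negative imaginary part first).


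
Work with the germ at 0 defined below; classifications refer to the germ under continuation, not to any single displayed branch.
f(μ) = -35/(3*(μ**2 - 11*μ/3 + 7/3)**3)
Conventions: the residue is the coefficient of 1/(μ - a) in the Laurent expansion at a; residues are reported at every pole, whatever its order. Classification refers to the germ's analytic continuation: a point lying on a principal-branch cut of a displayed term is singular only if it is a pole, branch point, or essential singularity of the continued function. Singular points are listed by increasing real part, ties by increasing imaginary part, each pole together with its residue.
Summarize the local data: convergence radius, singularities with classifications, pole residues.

Denominator factor (μ**2 - 11*μ/3 + 7/3)^3: discriminant 37/9, real irrational roots 11/6 + (1/6)*sqrt(37) and 11/6 - (1/6)*sqrt(37); poles of order 3, moduli 11/6 + (1/6)*sqrt(37) and 11/6 - (1/6)*sqrt(37).
The radius of convergence is the smallest modulus among the singular points: 11/6 - (1/6)*sqrt(37).
The factor μ**2 - 11*μ/3 + 7/3 splits as (μ - a)(μ - a') with a = 11/6 - (1/6)*sqrt(37), a' = 11/6 + (1/6)*sqrt(37). At the order-3 pole a set g(μ) = (μ - a)^3*f(μ) = [-35/3] / (μ - a')^3.
Order-3 pole: residue = g''(a)/2; g''(11/6 - (1/6)*sqrt(37)) = (34020/50653)*sqrt(37), so the residue is (17010/50653)*sqrt(37).
The factor μ**2 - 11*μ/3 + 7/3 splits as (μ - a)(μ - a') with a = 11/6 + (1/6)*sqrt(37), a' = 11/6 - (1/6)*sqrt(37). At the order-3 pole a set g(μ) = (μ - a)^3*f(μ) = [-35/3] / (μ - a')^3.
Order-3 pole: residue = g''(a)/2; g''(11/6 + (1/6)*sqrt(37)) = -(34020/50653)*sqrt(37), so the residue is -(17010/50653)*sqrt(37).
List the singular points by increasing real part (a conjugate pair: the negative imaginary part first).

Radius of convergence at 0: 11/6 - (1/6)*sqrt(37).
At 11/6 - (1/6)*sqrt(37): a pole of order 3; residue (17010/50653)*sqrt(37).
At 11/6 + (1/6)*sqrt(37): a pole of order 3; residue -(17010/50653)*sqrt(37).


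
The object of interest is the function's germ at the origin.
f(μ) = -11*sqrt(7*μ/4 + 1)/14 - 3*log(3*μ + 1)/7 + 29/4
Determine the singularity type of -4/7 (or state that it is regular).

The point is an algebraic (square-root) branch point.

The term (-11/14)*sqrt(1 - μ/(-4/7)) has argument 1 - -4/7/(-4/7) = 0 at -4/7: a square-root (algebraic, two-sheeted) branch point; the remaining terms are analytic or single-valued there.


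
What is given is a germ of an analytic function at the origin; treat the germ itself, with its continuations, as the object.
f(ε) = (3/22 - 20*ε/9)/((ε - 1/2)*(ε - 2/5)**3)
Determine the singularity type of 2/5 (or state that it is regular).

The point is a pole of order 3.

The denominator factor ε - 2/5 vanishes at 2/5 and appears to the power 3; the numerator there equals -149/198, nonzero, and no other factor vanishes.
Hence a pole whose order is the multiplicity, 3.


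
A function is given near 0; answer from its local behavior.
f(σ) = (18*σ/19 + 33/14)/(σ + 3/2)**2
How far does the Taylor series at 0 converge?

The radius of convergence is 3/2.

Denominator factor (σ + 3/2)^2: pole of order 2 at -3/2, modulus 3/2.
The radius of convergence is the smallest modulus among the singular points: 3/2.


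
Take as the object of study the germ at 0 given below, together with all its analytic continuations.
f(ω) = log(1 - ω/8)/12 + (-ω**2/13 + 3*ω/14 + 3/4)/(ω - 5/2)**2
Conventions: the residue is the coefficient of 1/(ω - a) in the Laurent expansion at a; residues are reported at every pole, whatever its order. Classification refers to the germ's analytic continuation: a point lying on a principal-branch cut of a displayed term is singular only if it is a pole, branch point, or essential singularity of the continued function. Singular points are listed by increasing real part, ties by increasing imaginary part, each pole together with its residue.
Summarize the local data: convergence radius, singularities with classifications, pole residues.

Radius of convergence at 0: 5/2.
At 5/2: a pole of order 2; residue -31/182.
At 8: a logarithmic branch point.

Denominator factor (ω - 5/2)^2: pole of order 2 at 5/2, modulus 5/2.
Branch term (1/12)*log(1 - ω/(8)): its argument vanishes at ω = 8, a logarithmic branch point, modulus 8.
The radius of convergence is the smallest modulus among the singular points: 5/2.
The branch term is analytic at 5/2 and contributes nothing to the residue; only the rational part matters.
At the order-2 pole 5/2 set g(ω) = (ω - (5/2))^2*(rational part) = -ω**2/13 + 3*ω/14 + 3/4.
Order-2 pole: residue = g'(a); g'(5/2) = -31/182, so the residue is -31/182.
List the singular points by increasing real part (a conjugate pair: the negative imaginary part first).


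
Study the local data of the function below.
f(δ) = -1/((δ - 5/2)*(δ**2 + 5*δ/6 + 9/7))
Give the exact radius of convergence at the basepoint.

The radius of convergence is (3/7)*sqrt(7).

Denominator factor (δ - 5/2): pole of order 1 at 5/2, modulus 5/2.
Denominator factor (δ**2 + 5*δ/6 + 9/7): discriminant -1121/252, complex-conjugate roots (-5/12) + ((1/84)*sqrt(7847))*i and (-5/12) - ((1/84)*sqrt(7847))*i; poles of order 1, moduli (3/7)*sqrt(7) and (3/7)*sqrt(7).
The radius of convergence is the smallest modulus among the singular points: (3/7)*sqrt(7).


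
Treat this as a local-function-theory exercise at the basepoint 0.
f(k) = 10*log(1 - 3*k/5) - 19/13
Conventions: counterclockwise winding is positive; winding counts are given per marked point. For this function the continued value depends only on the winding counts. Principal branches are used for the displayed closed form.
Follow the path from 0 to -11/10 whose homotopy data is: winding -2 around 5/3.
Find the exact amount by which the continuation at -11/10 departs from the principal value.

Continued minus principal equals -(40)*pi*i.

The rational part is single-valued and drops out of the difference; each branch term changes only by its own monodromy.
(10)*log(1 - k/(5/3)): each positive loop around 5/3 adds 2*pi*i to the log, so winding -2 contributes (10)*(-2)*2*pi*i = -(40)*pi*i.
Summing the contributions at k = -11/10 gives -(40)*pi*i.


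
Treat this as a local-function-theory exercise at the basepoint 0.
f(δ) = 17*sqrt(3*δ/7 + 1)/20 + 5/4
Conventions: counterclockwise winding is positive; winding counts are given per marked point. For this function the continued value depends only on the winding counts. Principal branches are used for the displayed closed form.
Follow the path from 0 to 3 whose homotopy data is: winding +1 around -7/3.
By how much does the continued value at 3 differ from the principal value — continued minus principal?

The rational part is single-valued and drops out of the difference; each branch term changes only by its own monodromy.
(17/20)*sqrt(1 - δ/(-7/3)): winding +1 is odd, the square root flips sign, contributing -2*(17/20)*sqrt(1 - (3)/(-7/3)) = -2*(17/20)*sqrt(16/7) = -(34/35)*sqrt(7).
Summing the contributions at δ = 3 gives -(34/35)*sqrt(7).

Continued minus principal equals -(34/35)*sqrt(7).


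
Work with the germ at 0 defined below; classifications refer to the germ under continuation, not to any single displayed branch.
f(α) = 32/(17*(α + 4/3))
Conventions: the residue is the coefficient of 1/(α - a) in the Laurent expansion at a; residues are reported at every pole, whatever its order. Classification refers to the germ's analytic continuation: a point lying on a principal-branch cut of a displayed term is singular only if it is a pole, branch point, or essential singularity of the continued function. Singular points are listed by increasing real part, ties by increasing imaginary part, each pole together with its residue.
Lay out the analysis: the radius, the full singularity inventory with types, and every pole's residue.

Denominator factor (α + 4/3): pole of order 1 at -4/3, modulus 4/3.
The radius of convergence is the smallest modulus among the singular points: 4/3.
At the order-1 pole -4/3 set g(α) = (α - (-4/3))*f(α) = 32/17.
Simple pole: residue = g(a) at a = -4/3, which is 32/17.

Radius of convergence at 0: 4/3.
At -4/3: a pole of order 1; residue 32/17.


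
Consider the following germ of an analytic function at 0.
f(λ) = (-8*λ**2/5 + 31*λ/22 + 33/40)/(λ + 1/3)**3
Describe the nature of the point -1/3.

The denominator factor λ + 1/3 vanishes at -1/3 and appears to the power 3; the numerator there equals 703/3960, nonzero, and no other factor vanishes.
Hence a pole whose order is the multiplicity, 3.

The point is a pole of order 3.


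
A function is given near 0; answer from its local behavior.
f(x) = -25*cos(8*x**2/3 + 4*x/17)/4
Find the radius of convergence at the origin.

The factor cos(8*x**2/3 + 4*x/17) is entire and contributes no finite singular point.
The polynomial part has no poles.
No finite singular points: the Taylor series at 0 converges everywhere.

The radius of convergence is infinite.


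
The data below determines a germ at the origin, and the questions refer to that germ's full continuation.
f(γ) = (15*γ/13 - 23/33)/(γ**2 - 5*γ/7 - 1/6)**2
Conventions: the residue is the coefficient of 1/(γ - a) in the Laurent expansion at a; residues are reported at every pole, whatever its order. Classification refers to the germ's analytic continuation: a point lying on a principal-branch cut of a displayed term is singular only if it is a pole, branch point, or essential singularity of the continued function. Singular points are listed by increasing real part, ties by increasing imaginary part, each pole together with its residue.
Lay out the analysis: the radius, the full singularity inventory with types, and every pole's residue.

Radius of convergence at 0: -5/14 + (1/42)*sqrt(519).
At 5/14 - (1/42)*sqrt(519): a pole of order 2; residue -(83839/4279847)*sqrt(519).
At 5/14 + (1/42)*sqrt(519): a pole of order 2; residue (83839/4279847)*sqrt(519).

Denominator factor (γ**2 - 5*γ/7 - 1/6)^2: discriminant 173/147, real irrational roots 5/14 + (1/42)*sqrt(519) and 5/14 - (1/42)*sqrt(519); poles of order 2, moduli 5/14 + (1/42)*sqrt(519) and -5/14 + (1/42)*sqrt(519).
The radius of convergence is the smallest modulus among the singular points: -5/14 + (1/42)*sqrt(519).
The factor γ**2 - 5*γ/7 - 1/6 splits as (γ - a)(γ - a') with a = 5/14 - (1/42)*sqrt(519), a' = 5/14 + (1/42)*sqrt(519). At the order-2 pole a set g(γ) = (γ - a)^2*f(γ) = [15*γ/13 - 23/33] / (γ - a')^2.
Order-2 pole: residue = g'(a); g'(5/14 - (1/42)*sqrt(519)) = -(83839/4279847)*sqrt(519), so the residue is -(83839/4279847)*sqrt(519).
The factor γ**2 - 5*γ/7 - 1/6 splits as (γ - a)(γ - a') with a = 5/14 + (1/42)*sqrt(519), a' = 5/14 - (1/42)*sqrt(519). At the order-2 pole a set g(γ) = (γ - a)^2*f(γ) = [15*γ/13 - 23/33] / (γ - a')^2.
Order-2 pole: residue = g'(a); g'(5/14 + (1/42)*sqrt(519)) = (83839/4279847)*sqrt(519), so the residue is (83839/4279847)*sqrt(519).
List the singular points by increasing real part (a conjugate pair: the negative imaginary part first).


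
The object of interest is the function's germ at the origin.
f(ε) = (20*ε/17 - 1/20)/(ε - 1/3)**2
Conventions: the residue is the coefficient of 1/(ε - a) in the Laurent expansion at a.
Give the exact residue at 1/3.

The residue is 20/17.

At the order-2 pole 1/3 set g(ε) = (ε - (1/3))^2*f(ε) = 20*ε/17 - 1/20.
Order-2 pole: residue = g'(a); g'(1/3) = 20/17, so the residue is 20/17.


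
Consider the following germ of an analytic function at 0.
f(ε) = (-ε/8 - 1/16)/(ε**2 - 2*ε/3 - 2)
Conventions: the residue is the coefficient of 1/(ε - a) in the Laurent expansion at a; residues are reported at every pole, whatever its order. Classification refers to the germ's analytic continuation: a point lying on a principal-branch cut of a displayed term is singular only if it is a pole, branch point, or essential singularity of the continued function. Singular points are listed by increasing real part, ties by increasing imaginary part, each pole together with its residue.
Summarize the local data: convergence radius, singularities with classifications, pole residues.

Radius of convergence at 0: -1/3 + (1/3)*sqrt(19).
At 1/3 - (1/3)*sqrt(19): a pole of order 1; residue -1/16 + (5/608)*sqrt(19).
At 1/3 + (1/3)*sqrt(19): a pole of order 1; residue -1/16 - (5/608)*sqrt(19).

Denominator factor (ε**2 - 2*ε/3 - 2): discriminant 76/9, real irrational roots 1/3 + (1/3)*sqrt(19) and 1/3 - (1/3)*sqrt(19); poles of order 1, moduli 1/3 + (1/3)*sqrt(19) and -1/3 + (1/3)*sqrt(19).
The radius of convergence is the smallest modulus among the singular points: -1/3 + (1/3)*sqrt(19).
The factor ε**2 - 2*ε/3 - 2 splits as (ε - a)(ε - a') with a = 1/3 - (1/3)*sqrt(19), a' = 1/3 + (1/3)*sqrt(19). At the order-1 pole a set g(ε) = (ε - a)*f(ε) = [-ε/8 - 1/16] / (ε - a').
Simple pole: residue = g(a) at a = 1/3 - (1/3)*sqrt(19), which is -1/16 + (5/608)*sqrt(19).
The factor ε**2 - 2*ε/3 - 2 splits as (ε - a)(ε - a') with a = 1/3 + (1/3)*sqrt(19), a' = 1/3 - (1/3)*sqrt(19). At the order-1 pole a set g(ε) = (ε - a)*f(ε) = [-ε/8 - 1/16] / (ε - a').
Simple pole: residue = g(a) at a = 1/3 + (1/3)*sqrt(19), which is -1/16 - (5/608)*sqrt(19).
List the singular points by increasing real part (a conjugate pair: the negative imaginary part first).


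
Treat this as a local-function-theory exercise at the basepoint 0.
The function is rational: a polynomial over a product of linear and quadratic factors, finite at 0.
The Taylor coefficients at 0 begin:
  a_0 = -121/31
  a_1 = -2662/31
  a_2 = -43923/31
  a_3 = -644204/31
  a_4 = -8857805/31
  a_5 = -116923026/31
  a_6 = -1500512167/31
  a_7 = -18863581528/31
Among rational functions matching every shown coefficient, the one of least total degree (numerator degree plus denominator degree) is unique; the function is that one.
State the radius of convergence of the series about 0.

No rational of total degree below 2 reproduces all 8 coefficients; solving the [0/2] Pade equations on them gives f(d) = -1/(31*(d - 1/11)**2), whose expansion matches every shown term.
Denominator factor (d - 1/11)^2: pole of order 2 at 1/11, modulus 1/11.
The radius of convergence is the smallest modulus among the singular points: 1/11.

The radius of convergence is 1/11.
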